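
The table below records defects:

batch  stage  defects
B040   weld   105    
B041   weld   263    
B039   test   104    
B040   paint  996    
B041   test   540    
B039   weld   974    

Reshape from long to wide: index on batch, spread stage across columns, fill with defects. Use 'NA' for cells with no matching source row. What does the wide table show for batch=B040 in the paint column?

996

The long row with batch=B040, stage=paint has defects=996.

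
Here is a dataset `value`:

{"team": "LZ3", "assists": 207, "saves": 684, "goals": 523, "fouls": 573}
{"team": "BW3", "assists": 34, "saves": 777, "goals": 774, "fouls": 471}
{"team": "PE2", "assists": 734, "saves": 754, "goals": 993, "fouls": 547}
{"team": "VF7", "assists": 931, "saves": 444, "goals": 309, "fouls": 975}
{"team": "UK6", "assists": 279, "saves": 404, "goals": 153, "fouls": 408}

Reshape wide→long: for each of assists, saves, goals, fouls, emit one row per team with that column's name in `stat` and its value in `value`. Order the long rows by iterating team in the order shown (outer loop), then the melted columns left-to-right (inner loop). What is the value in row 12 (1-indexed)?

20 rows total (5 × 4). Row 12: index ⌊(12-1)/4⌋ = 2 into team → PE2; (12-1) mod 4 = 3 into the melted columns → fouls.
So row 12 is (PE2, fouls, 547); value = 547.

547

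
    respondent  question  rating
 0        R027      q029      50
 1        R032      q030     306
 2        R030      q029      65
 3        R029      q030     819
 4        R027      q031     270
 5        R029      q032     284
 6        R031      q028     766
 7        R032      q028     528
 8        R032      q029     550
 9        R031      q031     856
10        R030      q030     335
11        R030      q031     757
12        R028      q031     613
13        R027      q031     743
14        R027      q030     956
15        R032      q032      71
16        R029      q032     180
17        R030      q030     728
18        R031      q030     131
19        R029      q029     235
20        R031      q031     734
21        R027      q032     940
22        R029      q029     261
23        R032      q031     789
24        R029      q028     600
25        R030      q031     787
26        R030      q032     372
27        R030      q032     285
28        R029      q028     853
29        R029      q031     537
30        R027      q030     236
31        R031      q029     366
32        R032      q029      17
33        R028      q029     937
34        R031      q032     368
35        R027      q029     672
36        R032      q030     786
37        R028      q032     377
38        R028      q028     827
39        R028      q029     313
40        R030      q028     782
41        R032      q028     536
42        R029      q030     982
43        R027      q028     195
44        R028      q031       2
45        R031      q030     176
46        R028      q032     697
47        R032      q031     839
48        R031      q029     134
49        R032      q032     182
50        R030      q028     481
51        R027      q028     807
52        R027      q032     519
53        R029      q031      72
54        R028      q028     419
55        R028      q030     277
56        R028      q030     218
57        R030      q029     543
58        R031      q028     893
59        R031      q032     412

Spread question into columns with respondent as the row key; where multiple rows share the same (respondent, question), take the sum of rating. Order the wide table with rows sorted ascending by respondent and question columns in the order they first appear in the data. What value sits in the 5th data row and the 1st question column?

With rows sorted ascending by respondent, row 5 is respondent=R031. question columns in first-appearance order: q029, q030, q031, q032, q028; column 1 is q029.
Long rows with respondent=R031, question=q029: 366 + 134 = 500.

500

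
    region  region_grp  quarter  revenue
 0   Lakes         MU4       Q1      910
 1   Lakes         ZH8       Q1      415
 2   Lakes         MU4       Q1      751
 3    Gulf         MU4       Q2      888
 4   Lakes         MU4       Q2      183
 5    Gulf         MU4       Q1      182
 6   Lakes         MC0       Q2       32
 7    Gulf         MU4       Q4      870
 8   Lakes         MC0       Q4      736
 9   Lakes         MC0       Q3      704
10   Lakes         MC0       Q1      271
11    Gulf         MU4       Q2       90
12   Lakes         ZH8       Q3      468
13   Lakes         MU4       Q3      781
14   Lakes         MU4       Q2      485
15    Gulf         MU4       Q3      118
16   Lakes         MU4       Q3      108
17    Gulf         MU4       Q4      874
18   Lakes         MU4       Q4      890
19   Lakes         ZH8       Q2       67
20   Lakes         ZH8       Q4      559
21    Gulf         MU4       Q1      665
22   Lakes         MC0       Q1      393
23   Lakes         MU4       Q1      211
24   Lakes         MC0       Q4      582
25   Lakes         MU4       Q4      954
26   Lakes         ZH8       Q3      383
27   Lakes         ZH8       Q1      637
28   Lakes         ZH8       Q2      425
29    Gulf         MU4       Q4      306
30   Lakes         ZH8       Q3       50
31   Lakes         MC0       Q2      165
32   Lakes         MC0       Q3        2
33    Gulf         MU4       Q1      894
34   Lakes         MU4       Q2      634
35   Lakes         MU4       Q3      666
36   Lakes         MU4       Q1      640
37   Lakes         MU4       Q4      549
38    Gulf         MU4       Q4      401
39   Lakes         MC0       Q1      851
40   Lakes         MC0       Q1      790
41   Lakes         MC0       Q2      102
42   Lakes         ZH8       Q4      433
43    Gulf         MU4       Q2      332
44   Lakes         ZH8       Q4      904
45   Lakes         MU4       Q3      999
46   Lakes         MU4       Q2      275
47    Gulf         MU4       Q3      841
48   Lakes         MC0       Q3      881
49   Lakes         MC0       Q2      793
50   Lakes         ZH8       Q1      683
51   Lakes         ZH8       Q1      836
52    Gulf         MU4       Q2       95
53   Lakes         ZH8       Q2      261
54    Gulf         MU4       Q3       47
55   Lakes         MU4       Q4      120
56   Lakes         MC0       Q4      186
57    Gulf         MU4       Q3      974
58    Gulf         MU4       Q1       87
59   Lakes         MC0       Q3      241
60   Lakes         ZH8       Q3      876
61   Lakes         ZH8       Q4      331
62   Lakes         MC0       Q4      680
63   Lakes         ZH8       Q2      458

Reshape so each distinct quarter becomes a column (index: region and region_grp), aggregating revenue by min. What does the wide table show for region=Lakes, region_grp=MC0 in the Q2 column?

Rows with region=Lakes, region_grp=MC0 and quarter=Q2: revenue values are 32, 165, 102, 793.
min(32, 165, 102, 793) = 32.

32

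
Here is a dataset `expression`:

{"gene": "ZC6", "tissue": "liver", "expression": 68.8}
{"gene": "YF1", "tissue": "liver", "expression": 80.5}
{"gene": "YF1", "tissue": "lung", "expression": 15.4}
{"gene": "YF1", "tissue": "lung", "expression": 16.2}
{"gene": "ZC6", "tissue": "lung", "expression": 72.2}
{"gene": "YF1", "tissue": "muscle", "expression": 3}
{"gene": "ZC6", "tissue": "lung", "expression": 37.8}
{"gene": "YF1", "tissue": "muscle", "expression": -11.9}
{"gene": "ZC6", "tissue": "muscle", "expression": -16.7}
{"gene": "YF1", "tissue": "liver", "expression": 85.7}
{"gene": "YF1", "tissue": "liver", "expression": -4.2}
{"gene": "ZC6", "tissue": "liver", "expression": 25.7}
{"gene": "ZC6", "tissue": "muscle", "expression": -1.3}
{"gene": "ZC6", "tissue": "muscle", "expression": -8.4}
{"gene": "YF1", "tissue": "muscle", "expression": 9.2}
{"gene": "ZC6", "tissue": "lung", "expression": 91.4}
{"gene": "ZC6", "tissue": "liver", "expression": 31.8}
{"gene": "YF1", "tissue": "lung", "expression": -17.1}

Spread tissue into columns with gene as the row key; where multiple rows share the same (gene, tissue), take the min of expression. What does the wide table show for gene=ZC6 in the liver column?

25.7

Rows with gene=ZC6 and tissue=liver: expression values are 68.8, 25.7, 31.8.
min(68.8, 25.7, 31.8) = 25.7.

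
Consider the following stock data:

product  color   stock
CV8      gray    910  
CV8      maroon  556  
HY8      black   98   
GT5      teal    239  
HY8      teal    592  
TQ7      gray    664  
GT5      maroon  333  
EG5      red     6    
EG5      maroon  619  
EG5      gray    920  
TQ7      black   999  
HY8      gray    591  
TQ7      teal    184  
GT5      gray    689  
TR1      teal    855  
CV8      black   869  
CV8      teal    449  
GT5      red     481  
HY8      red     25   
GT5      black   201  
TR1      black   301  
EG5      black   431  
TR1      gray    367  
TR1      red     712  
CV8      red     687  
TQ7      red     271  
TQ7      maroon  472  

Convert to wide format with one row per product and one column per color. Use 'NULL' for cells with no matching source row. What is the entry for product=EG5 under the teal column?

No long-format row has product=EG5 and color=teal, so the cell is NULL.

NULL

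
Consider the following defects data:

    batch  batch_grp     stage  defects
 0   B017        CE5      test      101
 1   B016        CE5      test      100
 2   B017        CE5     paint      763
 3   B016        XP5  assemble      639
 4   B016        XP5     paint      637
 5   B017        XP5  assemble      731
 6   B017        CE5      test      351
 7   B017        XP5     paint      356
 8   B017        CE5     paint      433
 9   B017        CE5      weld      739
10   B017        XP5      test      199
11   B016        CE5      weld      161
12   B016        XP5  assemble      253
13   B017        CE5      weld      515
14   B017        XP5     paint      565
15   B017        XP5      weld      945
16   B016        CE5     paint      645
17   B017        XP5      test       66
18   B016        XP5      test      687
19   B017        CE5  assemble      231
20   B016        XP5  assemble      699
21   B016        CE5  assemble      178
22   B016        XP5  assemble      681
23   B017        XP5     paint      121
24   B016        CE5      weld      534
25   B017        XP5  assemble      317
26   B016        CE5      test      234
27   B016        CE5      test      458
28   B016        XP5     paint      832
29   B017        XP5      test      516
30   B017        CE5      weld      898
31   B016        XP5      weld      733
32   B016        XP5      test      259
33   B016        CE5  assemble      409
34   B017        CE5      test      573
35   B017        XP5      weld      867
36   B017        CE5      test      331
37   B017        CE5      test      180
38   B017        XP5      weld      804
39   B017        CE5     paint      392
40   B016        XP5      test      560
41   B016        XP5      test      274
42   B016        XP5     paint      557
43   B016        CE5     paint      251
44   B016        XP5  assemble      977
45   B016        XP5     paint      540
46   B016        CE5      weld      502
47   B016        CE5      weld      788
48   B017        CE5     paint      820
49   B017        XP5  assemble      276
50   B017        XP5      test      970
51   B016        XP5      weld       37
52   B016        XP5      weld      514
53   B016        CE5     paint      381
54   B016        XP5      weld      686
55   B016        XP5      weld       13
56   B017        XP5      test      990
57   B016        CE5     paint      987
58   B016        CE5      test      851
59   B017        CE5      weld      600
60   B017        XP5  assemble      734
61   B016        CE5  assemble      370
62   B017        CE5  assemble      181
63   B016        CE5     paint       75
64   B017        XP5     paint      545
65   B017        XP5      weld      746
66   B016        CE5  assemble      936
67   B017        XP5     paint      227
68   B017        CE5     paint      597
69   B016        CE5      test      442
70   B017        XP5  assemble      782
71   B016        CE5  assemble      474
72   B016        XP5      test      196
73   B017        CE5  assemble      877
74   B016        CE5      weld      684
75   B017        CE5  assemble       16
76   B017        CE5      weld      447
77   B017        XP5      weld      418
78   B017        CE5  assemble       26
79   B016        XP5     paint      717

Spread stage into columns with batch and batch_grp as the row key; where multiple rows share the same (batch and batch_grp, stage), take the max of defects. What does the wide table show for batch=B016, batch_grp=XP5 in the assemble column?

977

Rows with batch=B016, batch_grp=XP5 and stage=assemble: defects values are 639, 253, 699, 681, 977.
max(639, 253, 699, 681, 977) = 977.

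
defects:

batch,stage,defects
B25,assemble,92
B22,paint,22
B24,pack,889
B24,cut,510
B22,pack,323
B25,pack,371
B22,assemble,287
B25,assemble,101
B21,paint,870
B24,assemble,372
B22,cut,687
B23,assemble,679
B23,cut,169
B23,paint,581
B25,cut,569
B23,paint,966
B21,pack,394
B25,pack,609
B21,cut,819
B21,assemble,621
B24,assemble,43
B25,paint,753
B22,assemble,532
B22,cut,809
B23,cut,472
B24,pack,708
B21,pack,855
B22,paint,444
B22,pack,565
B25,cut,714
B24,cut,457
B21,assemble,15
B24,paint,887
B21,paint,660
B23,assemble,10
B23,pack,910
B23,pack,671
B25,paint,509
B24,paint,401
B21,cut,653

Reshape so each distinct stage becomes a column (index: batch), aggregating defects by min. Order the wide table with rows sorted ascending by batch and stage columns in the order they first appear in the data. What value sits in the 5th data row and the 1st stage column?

92

With rows sorted ascending by batch, row 5 is batch=B25. stage columns in first-appearance order: assemble, paint, pack, cut; column 1 is assemble.
Long rows with batch=B25, stage=assemble: min(92, 101) = 92.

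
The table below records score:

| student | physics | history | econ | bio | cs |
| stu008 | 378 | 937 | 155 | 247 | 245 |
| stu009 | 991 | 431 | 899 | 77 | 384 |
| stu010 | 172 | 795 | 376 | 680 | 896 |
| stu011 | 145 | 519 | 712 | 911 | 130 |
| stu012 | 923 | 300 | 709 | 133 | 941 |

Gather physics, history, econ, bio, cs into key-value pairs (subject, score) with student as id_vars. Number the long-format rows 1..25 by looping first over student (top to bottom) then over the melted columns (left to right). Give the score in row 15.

896

25 rows total (5 × 5). Row 15: index ⌊(15-1)/5⌋ = 2 into student → stu010; (15-1) mod 5 = 4 into the melted columns → cs.
So row 15 is (stu010, cs, 896); score = 896.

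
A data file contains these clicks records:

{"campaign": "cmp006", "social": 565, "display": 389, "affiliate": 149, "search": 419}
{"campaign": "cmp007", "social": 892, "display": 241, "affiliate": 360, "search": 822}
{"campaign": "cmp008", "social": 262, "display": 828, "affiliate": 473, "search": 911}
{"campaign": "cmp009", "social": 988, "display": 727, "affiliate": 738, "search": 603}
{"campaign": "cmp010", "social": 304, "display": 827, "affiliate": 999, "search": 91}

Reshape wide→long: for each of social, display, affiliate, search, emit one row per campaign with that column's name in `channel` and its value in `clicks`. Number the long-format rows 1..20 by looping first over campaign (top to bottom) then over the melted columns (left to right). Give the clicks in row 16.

20 rows total (5 × 4). Row 16: index ⌊(16-1)/4⌋ = 3 into campaign → cmp009; (16-1) mod 4 = 3 into the melted columns → search.
So row 16 is (cmp009, search, 603); clicks = 603.

603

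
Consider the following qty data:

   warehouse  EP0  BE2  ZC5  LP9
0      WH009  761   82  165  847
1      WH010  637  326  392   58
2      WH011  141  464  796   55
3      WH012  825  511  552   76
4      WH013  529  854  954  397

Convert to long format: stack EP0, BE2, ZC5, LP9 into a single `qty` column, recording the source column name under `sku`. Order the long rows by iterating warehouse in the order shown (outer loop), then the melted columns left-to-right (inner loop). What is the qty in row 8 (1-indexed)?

58

20 rows total (5 × 4). Row 8: index ⌊(8-1)/4⌋ = 1 into warehouse → WH010; (8-1) mod 4 = 3 into the melted columns → LP9.
So row 8 is (WH010, LP9, 58); qty = 58.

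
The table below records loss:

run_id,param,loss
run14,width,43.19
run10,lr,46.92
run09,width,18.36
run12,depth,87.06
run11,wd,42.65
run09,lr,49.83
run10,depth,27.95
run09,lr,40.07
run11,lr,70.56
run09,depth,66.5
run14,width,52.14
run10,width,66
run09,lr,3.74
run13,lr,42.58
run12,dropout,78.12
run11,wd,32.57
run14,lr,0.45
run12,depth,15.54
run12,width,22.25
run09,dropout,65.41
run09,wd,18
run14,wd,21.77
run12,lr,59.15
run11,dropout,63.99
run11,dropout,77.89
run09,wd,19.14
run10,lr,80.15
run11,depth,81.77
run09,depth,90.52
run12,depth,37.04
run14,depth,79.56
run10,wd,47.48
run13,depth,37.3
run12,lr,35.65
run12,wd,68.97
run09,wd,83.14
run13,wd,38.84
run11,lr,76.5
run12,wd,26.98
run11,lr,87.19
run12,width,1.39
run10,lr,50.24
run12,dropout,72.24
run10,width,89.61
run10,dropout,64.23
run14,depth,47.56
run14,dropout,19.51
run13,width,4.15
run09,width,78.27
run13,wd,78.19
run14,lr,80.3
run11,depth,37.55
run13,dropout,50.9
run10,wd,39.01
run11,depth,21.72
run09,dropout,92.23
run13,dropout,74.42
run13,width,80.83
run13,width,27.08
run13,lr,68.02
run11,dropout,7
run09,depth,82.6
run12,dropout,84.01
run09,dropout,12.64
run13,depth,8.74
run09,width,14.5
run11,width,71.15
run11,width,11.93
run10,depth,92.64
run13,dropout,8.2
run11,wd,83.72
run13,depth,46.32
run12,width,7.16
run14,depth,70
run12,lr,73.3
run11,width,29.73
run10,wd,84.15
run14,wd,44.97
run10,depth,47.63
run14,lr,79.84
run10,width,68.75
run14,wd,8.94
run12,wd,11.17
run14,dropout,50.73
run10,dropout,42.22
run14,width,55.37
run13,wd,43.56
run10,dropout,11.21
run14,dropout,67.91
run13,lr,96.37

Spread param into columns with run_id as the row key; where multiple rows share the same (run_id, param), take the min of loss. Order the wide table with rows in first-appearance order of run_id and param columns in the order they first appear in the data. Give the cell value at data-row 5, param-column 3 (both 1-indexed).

21.72

With rows in first-appearance order of run_id, row 5 is run_id=run11. param columns in first-appearance order: width, lr, depth, wd, dropout; column 3 is depth.
Long rows with run_id=run11, param=depth: min(81.77, 37.55, 21.72) = 21.72.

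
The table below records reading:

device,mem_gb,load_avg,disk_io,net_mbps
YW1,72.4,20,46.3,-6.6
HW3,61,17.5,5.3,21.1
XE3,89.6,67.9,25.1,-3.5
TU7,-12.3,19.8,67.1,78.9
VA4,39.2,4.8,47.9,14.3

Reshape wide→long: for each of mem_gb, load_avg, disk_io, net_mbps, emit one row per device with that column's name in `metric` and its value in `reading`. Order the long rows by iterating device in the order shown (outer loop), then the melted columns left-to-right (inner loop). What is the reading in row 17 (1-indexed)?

20 rows total (5 × 4). Row 17: index ⌊(17-1)/4⌋ = 4 into device → VA4; (17-1) mod 4 = 0 into the melted columns → mem_gb.
So row 17 is (VA4, mem_gb, 39.2); reading = 39.2.

39.2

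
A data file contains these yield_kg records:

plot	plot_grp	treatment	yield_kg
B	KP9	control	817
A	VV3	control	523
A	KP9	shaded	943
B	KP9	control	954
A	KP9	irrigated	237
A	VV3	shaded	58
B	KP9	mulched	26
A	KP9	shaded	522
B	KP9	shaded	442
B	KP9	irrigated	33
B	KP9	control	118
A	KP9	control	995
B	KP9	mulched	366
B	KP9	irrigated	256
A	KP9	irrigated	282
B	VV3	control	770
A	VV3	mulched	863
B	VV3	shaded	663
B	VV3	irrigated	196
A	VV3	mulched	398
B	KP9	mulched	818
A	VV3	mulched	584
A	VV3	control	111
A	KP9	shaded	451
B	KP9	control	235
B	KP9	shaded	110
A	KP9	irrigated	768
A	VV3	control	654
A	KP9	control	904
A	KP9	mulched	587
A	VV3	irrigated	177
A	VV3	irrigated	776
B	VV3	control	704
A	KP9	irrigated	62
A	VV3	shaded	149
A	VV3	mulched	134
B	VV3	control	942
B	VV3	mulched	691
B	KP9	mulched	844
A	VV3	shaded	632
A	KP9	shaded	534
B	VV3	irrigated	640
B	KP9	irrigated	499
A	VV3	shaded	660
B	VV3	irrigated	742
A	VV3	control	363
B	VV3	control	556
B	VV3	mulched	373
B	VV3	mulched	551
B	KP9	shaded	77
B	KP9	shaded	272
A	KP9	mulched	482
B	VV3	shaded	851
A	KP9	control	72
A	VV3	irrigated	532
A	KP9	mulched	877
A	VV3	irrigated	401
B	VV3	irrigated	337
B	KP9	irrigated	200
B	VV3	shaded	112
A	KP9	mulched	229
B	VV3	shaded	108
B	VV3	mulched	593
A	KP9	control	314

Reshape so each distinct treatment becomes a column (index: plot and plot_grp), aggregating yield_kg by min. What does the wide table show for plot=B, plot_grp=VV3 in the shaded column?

108

Rows with plot=B, plot_grp=VV3 and treatment=shaded: yield_kg values are 663, 851, 112, 108.
min(663, 851, 112, 108) = 108.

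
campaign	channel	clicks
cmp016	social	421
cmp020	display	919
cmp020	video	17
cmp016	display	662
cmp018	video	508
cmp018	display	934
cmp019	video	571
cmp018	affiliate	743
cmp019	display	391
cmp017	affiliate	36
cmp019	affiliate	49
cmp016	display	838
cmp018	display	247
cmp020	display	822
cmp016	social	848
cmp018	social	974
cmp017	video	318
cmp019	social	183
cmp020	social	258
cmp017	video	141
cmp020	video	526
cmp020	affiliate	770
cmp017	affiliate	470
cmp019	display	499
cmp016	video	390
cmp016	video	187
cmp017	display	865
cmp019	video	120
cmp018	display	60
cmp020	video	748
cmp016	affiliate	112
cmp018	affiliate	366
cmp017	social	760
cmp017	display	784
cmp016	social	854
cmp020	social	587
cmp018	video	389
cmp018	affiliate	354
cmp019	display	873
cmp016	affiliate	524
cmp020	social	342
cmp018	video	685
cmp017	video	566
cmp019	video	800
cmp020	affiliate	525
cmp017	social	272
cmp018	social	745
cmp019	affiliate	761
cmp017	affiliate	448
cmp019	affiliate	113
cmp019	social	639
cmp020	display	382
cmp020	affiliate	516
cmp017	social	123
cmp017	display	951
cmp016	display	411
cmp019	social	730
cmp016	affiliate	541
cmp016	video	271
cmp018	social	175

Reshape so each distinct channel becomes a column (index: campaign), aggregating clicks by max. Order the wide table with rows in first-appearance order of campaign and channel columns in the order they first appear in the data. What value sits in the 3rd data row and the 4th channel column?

With rows in first-appearance order of campaign, row 3 is campaign=cmp018. channel columns in first-appearance order: social, display, video, affiliate; column 4 is affiliate.
Long rows with campaign=cmp018, channel=affiliate: max(743, 366, 354) = 743.

743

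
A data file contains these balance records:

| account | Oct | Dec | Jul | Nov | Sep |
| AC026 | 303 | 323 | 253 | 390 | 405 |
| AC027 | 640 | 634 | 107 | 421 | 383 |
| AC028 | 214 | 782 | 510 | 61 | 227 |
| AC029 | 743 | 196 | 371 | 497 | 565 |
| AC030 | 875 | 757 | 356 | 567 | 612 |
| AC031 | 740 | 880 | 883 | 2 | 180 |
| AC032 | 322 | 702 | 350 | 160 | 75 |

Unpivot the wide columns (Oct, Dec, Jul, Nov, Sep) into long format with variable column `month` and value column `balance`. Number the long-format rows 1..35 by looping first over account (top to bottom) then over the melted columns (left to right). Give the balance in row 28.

883

35 rows total (7 × 5). Row 28: index ⌊(28-1)/5⌋ = 5 into account → AC031; (28-1) mod 5 = 2 into the melted columns → Jul.
So row 28 is (AC031, Jul, 883); balance = 883.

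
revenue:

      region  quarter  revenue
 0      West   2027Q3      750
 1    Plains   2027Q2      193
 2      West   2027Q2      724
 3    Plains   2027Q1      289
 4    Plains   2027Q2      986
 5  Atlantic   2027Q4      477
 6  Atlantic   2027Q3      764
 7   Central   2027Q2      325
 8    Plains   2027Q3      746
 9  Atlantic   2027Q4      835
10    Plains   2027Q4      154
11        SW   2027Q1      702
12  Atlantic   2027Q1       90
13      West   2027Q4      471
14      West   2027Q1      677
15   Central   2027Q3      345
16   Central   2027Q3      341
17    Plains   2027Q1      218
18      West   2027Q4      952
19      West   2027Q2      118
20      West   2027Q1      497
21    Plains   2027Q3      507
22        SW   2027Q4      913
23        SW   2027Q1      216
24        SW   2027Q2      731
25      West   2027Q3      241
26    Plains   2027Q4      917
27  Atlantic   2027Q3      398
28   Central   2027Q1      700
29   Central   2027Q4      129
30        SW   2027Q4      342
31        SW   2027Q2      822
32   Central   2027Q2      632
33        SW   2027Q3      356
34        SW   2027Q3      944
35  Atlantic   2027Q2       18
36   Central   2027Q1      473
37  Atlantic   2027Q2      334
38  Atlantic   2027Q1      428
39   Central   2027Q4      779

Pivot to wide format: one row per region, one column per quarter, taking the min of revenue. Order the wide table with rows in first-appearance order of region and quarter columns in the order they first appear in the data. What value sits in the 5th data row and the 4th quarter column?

With rows in first-appearance order of region, row 5 is region=SW. quarter columns in first-appearance order: 2027Q3, 2027Q2, 2027Q1, 2027Q4; column 4 is 2027Q4.
Long rows with region=SW, quarter=2027Q4: min(913, 342) = 342.

342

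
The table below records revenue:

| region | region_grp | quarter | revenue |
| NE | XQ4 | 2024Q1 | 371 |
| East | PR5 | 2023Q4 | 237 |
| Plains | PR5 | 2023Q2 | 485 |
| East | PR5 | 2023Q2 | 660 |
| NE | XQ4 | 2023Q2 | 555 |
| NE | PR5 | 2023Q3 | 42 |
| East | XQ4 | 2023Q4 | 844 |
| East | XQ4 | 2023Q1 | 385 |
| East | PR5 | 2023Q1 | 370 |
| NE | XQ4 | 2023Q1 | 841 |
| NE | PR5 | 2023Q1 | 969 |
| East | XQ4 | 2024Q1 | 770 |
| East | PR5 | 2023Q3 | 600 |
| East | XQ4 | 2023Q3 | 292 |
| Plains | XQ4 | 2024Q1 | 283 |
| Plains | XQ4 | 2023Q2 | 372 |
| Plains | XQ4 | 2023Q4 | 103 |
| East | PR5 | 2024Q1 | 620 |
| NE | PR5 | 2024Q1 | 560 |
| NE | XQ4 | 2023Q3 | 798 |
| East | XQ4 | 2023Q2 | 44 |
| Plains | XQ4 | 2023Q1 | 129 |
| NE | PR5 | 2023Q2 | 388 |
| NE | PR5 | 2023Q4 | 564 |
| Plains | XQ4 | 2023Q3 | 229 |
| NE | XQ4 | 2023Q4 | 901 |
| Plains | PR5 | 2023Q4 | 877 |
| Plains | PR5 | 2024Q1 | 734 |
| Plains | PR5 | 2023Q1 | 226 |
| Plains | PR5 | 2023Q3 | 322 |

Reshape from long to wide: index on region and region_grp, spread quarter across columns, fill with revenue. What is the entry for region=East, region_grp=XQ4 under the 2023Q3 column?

Wide layout: rows indexed by region and region_grp, columns are the 5 distinct quarter values (2024Q1, 2023Q4, 2023Q2, 2023Q3, 2023Q1).
Cell (region=East, region_grp=XQ4, quarter=2023Q3) draws from the long row where region=East, region_grp=XQ4 and quarter=2023Q3, which has revenue=292.

292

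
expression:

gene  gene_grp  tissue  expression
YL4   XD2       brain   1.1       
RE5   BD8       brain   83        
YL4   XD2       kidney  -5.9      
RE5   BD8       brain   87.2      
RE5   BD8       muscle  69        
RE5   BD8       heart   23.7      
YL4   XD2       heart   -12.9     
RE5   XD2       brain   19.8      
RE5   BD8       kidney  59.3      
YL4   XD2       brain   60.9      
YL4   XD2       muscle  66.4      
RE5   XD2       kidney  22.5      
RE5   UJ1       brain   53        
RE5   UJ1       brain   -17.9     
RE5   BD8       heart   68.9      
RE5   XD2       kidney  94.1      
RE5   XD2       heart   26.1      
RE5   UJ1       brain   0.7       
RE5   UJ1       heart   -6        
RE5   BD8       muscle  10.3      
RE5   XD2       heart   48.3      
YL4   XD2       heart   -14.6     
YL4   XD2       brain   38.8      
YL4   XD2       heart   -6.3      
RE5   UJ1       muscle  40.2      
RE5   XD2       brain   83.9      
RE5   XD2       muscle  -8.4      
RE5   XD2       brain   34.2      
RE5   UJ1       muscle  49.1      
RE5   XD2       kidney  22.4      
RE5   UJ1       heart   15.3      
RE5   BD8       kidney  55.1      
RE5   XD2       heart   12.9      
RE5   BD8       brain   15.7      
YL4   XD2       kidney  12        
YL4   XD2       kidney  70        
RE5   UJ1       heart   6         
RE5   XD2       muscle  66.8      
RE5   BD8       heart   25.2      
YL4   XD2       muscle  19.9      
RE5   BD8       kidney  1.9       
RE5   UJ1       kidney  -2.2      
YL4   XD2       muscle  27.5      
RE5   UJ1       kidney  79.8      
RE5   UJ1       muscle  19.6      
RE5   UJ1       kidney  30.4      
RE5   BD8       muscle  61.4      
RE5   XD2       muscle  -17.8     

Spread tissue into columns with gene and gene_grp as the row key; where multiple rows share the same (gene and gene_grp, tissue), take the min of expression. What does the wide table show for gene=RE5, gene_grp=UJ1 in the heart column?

-6

Rows with gene=RE5, gene_grp=UJ1 and tissue=heart: expression values are -6, 15.3, 6.
min(-6, 15.3, 6) = -6.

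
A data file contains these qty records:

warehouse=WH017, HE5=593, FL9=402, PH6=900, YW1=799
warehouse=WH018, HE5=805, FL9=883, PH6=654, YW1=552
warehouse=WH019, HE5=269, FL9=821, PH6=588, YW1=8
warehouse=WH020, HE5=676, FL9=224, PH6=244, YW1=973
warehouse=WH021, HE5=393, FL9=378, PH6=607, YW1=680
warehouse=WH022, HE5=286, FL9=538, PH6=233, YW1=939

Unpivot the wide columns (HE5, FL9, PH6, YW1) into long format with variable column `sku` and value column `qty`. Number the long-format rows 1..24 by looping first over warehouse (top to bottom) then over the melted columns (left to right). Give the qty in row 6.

24 rows total (6 × 4). Row 6: index ⌊(6-1)/4⌋ = 1 into warehouse → WH018; (6-1) mod 4 = 1 into the melted columns → FL9.
So row 6 is (WH018, FL9, 883); qty = 883.

883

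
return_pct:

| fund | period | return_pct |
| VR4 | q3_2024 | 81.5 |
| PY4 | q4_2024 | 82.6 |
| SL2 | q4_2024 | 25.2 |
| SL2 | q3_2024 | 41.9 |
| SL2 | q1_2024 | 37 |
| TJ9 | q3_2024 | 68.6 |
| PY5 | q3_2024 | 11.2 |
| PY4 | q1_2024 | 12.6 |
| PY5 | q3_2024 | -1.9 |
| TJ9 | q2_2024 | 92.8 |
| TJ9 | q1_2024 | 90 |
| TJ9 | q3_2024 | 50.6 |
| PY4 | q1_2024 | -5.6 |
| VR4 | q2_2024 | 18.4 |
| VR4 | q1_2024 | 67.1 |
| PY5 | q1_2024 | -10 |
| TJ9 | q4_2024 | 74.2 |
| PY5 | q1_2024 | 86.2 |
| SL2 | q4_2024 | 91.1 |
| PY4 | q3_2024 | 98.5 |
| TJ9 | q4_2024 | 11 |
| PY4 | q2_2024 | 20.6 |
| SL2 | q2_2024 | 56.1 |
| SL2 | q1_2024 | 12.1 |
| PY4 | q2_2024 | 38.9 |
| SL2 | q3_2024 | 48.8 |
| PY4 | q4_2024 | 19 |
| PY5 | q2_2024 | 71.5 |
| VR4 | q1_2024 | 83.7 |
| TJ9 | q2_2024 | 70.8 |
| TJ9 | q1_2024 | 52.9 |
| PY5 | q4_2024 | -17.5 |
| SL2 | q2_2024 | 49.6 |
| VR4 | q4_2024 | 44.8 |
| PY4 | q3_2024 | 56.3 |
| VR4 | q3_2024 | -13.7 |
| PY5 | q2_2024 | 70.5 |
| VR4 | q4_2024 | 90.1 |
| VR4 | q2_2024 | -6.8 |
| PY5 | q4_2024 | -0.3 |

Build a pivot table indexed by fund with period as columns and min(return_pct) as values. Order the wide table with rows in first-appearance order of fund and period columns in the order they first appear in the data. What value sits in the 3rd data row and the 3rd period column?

12.1

With rows in first-appearance order of fund, row 3 is fund=SL2. period columns in first-appearance order: q3_2024, q4_2024, q1_2024, q2_2024; column 3 is q1_2024.
Long rows with fund=SL2, period=q1_2024: min(37, 12.1) = 12.1.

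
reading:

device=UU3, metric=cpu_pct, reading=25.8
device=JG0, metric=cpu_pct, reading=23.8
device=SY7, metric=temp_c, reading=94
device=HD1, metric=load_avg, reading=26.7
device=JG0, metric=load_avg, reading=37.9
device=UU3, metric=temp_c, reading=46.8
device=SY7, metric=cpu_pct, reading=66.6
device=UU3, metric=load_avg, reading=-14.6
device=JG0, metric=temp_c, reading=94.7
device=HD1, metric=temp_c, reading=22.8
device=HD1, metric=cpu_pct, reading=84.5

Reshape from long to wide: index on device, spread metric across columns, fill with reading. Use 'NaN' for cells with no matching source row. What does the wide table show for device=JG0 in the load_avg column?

37.9

The long row with device=JG0, metric=load_avg has reading=37.9.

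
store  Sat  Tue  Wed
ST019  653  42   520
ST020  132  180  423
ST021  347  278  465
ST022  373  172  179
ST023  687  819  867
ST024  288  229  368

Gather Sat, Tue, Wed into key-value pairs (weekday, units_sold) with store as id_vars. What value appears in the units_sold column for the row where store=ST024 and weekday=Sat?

Unpivoting turns each (store, wide-column) pair into one long row.
The wide cell at row ST024, column Sat holds 288, so the long row (ST024, Sat) has units_sold=288.

288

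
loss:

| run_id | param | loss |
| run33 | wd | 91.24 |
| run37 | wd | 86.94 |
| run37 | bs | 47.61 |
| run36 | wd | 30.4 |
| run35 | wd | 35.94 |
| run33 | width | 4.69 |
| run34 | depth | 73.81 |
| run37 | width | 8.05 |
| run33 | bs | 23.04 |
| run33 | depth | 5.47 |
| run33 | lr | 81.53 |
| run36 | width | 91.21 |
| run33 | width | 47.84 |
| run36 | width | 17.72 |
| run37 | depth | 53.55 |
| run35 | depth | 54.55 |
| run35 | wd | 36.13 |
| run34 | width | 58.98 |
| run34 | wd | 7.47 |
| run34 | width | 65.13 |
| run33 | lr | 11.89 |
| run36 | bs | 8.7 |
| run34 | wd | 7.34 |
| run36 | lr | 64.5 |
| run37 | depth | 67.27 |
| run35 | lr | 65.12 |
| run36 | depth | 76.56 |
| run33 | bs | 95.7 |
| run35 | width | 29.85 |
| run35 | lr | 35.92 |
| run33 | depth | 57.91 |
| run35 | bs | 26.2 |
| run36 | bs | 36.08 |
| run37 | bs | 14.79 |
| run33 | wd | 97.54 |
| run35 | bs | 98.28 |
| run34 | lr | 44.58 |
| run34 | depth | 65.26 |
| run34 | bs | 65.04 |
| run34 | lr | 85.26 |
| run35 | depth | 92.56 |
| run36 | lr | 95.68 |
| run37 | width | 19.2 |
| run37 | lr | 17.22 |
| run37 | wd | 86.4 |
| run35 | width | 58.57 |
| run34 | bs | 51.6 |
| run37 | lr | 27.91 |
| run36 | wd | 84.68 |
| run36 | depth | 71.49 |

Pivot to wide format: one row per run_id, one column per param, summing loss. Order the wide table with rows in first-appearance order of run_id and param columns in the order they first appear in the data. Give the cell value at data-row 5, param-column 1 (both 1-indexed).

With rows in first-appearance order of run_id, row 5 is run_id=run34. param columns in first-appearance order: wd, bs, width, depth, lr; column 1 is wd.
Long rows with run_id=run34, param=wd: 7.47 + 7.34 = 14.81.

14.81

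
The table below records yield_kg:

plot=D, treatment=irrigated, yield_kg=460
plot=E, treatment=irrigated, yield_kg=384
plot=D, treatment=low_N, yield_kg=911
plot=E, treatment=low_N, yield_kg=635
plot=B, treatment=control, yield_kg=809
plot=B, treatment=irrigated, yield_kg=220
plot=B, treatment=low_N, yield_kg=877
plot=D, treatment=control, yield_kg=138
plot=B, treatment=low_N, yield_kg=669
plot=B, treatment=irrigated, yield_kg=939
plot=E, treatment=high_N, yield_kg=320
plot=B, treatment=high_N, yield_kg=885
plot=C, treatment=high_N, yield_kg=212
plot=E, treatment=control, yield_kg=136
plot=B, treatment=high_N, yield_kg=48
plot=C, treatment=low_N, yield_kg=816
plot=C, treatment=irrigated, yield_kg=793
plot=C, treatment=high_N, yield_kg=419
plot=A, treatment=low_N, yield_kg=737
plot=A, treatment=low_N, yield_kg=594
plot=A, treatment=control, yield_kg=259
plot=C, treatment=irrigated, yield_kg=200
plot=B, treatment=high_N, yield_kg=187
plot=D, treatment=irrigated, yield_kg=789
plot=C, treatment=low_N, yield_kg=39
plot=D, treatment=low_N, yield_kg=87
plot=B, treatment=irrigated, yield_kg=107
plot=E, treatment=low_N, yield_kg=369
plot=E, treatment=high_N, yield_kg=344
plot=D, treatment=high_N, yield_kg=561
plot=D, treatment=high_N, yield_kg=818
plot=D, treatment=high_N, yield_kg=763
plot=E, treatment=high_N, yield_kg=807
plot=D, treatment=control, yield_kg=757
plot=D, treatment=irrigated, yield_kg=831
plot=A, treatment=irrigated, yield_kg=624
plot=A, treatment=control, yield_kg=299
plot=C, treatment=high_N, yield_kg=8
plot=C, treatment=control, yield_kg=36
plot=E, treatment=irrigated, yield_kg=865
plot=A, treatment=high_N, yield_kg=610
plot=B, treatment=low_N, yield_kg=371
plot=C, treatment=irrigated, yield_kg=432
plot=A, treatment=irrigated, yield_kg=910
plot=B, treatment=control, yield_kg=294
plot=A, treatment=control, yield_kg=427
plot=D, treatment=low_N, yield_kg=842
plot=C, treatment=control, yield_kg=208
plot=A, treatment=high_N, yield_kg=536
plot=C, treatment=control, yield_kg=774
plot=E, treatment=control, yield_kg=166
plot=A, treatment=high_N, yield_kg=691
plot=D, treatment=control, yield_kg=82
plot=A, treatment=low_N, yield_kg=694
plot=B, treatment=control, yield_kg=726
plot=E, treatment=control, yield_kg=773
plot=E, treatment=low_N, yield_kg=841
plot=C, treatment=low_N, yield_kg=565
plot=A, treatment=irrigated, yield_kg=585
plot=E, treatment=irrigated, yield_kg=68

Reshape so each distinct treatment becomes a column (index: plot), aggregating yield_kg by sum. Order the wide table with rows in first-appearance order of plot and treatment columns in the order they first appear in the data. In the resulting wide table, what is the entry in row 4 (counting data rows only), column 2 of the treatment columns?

1420

With rows in first-appearance order of plot, row 4 is plot=C. treatment columns in first-appearance order: irrigated, low_N, control, high_N; column 2 is low_N.
Long rows with plot=C, treatment=low_N: 816 + 39 + 565 = 1420.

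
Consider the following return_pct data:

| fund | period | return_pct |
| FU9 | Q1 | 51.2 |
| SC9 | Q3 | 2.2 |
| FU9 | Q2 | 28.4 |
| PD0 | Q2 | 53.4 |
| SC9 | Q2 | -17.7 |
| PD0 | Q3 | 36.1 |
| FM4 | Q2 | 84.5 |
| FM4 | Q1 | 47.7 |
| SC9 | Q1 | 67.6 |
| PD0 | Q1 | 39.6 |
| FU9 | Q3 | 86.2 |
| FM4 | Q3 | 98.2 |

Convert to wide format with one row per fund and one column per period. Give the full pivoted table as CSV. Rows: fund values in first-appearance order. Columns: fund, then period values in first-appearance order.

fund,Q1,Q3,Q2
FU9,51.2,86.2,28.4
SC9,67.6,2.2,-17.7
PD0,39.6,36.1,53.4
FM4,47.7,98.2,84.5

Columns: fund plus the 3 distinct period values (Q1, Q3, Q2).
For example, row FU9 column Q1 takes return_pct=51.2 from the long row (FU9, Q1).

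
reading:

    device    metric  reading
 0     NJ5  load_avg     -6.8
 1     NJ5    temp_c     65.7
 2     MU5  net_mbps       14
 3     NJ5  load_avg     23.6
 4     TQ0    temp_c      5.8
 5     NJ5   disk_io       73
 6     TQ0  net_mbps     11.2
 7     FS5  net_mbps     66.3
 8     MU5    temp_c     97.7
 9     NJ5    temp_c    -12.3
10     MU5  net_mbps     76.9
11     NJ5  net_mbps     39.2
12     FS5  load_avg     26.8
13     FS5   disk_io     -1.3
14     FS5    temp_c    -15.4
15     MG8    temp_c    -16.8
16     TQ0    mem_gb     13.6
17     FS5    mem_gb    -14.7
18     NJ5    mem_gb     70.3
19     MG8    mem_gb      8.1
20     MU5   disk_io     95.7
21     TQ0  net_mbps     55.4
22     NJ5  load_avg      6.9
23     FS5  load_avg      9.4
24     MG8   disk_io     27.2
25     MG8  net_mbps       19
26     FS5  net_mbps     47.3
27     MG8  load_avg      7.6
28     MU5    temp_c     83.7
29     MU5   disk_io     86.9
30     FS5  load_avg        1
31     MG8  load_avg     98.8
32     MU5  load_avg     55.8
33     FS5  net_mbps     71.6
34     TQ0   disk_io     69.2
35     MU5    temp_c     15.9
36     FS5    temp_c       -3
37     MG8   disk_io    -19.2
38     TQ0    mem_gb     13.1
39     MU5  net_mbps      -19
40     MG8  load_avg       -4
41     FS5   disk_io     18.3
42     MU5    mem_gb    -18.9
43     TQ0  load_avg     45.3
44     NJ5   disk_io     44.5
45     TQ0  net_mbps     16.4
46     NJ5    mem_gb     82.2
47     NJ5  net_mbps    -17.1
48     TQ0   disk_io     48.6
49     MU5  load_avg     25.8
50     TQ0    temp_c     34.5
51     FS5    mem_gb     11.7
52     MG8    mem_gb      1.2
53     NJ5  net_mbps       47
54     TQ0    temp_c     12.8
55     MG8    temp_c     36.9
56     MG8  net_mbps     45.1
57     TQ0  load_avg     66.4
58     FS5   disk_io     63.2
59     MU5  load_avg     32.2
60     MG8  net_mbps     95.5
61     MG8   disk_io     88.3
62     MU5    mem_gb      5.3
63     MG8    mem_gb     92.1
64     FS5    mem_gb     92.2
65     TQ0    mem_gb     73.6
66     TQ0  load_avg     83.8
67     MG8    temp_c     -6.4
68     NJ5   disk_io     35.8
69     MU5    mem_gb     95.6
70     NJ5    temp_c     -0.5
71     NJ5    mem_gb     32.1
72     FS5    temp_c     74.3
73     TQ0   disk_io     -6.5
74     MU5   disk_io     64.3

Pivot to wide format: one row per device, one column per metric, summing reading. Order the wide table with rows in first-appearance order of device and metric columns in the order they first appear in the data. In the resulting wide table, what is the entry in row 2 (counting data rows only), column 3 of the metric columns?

With rows in first-appearance order of device, row 2 is device=MU5. metric columns in first-appearance order: load_avg, temp_c, net_mbps, disk_io, mem_gb; column 3 is net_mbps.
Long rows with device=MU5, metric=net_mbps: 14 + 76.9 + -19 = 71.9.

71.9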